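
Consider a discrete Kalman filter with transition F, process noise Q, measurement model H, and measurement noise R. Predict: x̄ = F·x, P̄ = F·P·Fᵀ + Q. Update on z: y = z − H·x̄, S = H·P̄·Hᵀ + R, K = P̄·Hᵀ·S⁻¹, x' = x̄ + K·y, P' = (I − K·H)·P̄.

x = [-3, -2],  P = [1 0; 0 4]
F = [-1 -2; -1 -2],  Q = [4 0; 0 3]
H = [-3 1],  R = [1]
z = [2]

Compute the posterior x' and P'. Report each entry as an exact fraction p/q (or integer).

x' = [5/27, 65/27]
P' = [38/27 205/54; 205/54 1199/108]

x̄ = F·x = [7, 7]
P̄ = F·P·Fᵀ + Q = [21 17; 17 20]
y = z − H·x̄ = [16]
S = H·P̄·Hᵀ + R = [108]
K = P̄·Hᵀ·S⁻¹ = [-23/54; -31/108]
x' = x̄ + K·y = [5/27, 65/27]
P' = (I − K·H)·P̄ = [38/27 205/54; 205/54 1199/108]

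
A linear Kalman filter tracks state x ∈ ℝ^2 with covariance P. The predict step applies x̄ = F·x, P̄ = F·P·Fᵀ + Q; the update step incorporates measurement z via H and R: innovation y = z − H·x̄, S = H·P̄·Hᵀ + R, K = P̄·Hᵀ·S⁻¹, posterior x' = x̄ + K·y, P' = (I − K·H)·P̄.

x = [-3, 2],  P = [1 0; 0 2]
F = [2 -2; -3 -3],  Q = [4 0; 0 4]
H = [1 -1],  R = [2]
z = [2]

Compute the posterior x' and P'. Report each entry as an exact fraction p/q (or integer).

x' = [-220/37, -264/37]
P' = [492/37 472/37; 472/37 522/37]

x̄ = F·x = [-10, 3]
P̄ = F·P·Fᵀ + Q = [16 6; 6 31]
y = z − H·x̄ = [15]
S = H·P̄·Hᵀ + R = [37]
K = P̄·Hᵀ·S⁻¹ = [10/37; -25/37]
x' = x̄ + K·y = [-220/37, -264/37]
P' = (I − K·H)·P̄ = [492/37 472/37; 472/37 522/37]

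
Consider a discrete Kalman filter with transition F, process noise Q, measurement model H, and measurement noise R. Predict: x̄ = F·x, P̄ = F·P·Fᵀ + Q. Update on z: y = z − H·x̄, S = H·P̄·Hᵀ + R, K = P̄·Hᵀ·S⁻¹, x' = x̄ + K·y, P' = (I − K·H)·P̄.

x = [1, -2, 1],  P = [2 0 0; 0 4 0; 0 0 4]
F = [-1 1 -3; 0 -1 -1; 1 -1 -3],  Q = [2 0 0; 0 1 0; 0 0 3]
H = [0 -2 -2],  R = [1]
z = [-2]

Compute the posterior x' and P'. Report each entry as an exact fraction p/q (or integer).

x' = [-6, 1, 0]
P' = [9404/345 -208/69 1078/345; -208/69 121/69 -116/69; 1078/345 -116/69 641/345]

x̄ = F·x = [-6, 1, 0]
P̄ = F·P·Fᵀ + Q = [44 8 30; 8 9 16; 30 16 45]
y = z − H·x̄ = [0]
S = H·P̄·Hᵀ + R = [345]
K = P̄·Hᵀ·S⁻¹ = [-76/345; -10/69; -122/345]
x' = x̄ + K·y = [-6, 1, 0]
P' = (I − K·H)·P̄ = [9404/345 -208/69 1078/345; -208/69 121/69 -116/69; 1078/345 -116/69 641/345]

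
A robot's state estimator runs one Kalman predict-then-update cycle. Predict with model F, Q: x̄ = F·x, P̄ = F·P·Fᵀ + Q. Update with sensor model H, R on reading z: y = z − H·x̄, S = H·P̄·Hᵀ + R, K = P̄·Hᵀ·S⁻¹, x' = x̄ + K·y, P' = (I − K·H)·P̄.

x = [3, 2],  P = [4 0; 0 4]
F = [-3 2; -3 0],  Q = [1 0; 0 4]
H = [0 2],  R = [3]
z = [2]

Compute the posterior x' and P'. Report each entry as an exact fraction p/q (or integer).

x' = [625/163, 133/163]
P' = [3455/163 108/163; 108/163 120/163]

x̄ = F·x = [-5, -9]
P̄ = F·P·Fᵀ + Q = [53 36; 36 40]
y = z − H·x̄ = [20]
S = H·P̄·Hᵀ + R = [163]
K = P̄·Hᵀ·S⁻¹ = [72/163; 80/163]
x' = x̄ + K·y = [625/163, 133/163]
P' = (I − K·H)·P̄ = [3455/163 108/163; 108/163 120/163]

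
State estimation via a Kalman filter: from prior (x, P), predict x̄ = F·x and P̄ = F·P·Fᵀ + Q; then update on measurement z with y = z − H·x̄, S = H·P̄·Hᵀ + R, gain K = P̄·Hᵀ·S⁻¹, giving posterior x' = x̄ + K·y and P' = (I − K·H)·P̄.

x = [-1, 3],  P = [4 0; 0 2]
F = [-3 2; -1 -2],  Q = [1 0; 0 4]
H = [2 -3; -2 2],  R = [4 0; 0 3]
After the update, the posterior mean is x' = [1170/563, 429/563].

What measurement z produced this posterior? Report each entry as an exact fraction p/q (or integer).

x̄ = F·x = [9, -5]
P̄ = F·P·Fᵀ + Q = [45 4; 4 16]
S = H·P̄·Hᵀ + R = [280 -236; -236 215]
K = P̄·Hᵀ·S⁻¹ = [-1291/2252 -569/563; -367/563 -340/563]
x' − x̄ = [-3897/563, 3244/563] = K·y
y = (KᵀK)⁻¹·Kᵀ·(x' − x̄) = [-32, 25]
z = y + H·x̄ = [-32, 25] + [33, -28] = [1, -3]

z = [1, -3]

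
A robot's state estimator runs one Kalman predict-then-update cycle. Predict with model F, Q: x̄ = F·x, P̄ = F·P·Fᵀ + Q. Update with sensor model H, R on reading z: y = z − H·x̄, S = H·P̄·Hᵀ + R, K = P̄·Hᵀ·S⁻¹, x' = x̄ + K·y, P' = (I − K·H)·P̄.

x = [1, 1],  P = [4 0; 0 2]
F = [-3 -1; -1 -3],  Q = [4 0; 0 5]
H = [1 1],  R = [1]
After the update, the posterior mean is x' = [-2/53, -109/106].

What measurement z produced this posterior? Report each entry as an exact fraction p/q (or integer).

z = [-1]

x̄ = F·x = [-4, -4]
P̄ = F·P·Fᵀ + Q = [42 18; 18 27]
S = H·P̄·Hᵀ + R = [106]
K = P̄·Hᵀ·S⁻¹ = [30/53; 45/106]
x' − x̄ = [210/53, 315/106] = K·y
y = (KᵀK)⁻¹·Kᵀ·(x' − x̄) = [7]
z = y + H·x̄ = [7] + [-8] = [-1]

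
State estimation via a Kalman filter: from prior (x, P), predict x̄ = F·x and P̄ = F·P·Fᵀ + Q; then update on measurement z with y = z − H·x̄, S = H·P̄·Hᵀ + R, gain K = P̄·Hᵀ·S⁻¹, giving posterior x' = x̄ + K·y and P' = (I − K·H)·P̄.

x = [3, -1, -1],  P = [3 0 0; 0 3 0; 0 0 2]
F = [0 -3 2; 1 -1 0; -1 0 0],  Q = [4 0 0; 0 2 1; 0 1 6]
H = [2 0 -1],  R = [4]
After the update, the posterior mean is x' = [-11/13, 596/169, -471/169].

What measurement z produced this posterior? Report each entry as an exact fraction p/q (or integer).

x̄ = F·x = [1, 4, -3]
P̄ = F·P·Fᵀ + Q = [39 9 0; 9 8 -2; 0 -2 9]
S = H·P̄·Hᵀ + R = [169]
K = P̄·Hᵀ·S⁻¹ = [6/13; 20/169; -9/169]
x' − x̄ = [-24/13, -80/169, 36/169] = K·y
y = (KᵀK)⁻¹·Kᵀ·(x' − x̄) = [-4]
z = y + H·x̄ = [-4] + [5] = [1]

z = [1]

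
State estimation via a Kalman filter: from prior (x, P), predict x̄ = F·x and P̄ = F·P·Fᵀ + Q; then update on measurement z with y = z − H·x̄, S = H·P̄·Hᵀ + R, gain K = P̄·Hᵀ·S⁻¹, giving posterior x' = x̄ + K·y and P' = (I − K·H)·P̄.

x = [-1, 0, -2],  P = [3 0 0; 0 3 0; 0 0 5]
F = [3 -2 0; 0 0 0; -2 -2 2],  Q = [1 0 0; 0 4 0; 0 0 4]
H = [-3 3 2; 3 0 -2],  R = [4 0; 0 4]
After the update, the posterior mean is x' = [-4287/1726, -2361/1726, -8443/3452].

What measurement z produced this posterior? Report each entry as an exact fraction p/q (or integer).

z = [-2, -3]

x̄ = F·x = [-3, 0, -2]
P̄ = F·P·Fᵀ + Q = [40 0 -6; 0 4 0; -6 0 48]
S = H·P̄·Hᵀ + R = [664 -624; -624 628]
K = P̄·Hᵀ·S⁻¹ = [-33/1726 165/863; 471/1726 234/863; 57/3452 -285/1726]
x' − x̄ = [891/1726, -2361/1726, -1539/3452] = K·y
y = (KᵀK)⁻¹·Kᵀ·(x' − x̄) = [-7, 2]
z = y + H·x̄ = [-7, 2] + [5, -5] = [-2, -3]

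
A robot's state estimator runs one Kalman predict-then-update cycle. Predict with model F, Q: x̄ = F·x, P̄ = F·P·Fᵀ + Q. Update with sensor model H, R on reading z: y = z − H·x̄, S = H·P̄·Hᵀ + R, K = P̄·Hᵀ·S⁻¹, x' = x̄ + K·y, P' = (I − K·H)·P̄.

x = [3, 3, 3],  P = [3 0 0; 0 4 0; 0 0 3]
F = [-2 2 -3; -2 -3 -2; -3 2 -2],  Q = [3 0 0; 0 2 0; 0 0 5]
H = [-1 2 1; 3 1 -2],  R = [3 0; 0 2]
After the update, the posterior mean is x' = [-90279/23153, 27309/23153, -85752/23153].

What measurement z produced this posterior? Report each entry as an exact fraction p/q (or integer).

x̄ = F·x = [-9, -21, -9]
P̄ = F·P·Fᵀ + Q = [58 6 52; 6 62 6; 52 6 60]
S = H·P̄·Hᵀ + R = [265 102; 102 214]
K = P̄·Hᵀ·S⁻¹ = [-3234/23153 9764/23153; 9800/23153 2686/23153; -2/23153 4545/23153]
x' − x̄ = [118098/23153, 513522/23153, 122625/23153] = K·y
y = (KᵀK)⁻¹·Kᵀ·(x' − x̄) = [45, 27]
z = y + H·x̄ = [45, 27] + [-42, -30] = [3, -3]

z = [3, -3]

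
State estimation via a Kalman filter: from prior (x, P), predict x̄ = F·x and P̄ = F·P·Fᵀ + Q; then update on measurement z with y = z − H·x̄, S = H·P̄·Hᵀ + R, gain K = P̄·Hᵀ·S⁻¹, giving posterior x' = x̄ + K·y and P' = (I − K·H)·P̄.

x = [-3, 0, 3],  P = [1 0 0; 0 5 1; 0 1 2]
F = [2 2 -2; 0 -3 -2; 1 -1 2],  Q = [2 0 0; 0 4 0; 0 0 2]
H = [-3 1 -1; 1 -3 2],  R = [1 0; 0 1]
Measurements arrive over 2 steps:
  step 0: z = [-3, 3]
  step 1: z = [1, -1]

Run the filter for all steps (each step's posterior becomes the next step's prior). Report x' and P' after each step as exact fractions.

step 0: x' = [25455/23506, -147555/47012, -172257/47012], P' = [3441/11753 -12619/23506 -23981/23506; -12619/23506 140827/47012 216773/47012; -23981/23506 216773/47012 351829/47012]
step 1: x' = [-1154444428/2463611231, 3423270682/2463611231, 4431325708/2463611231], P' = [469377692/2463611231 -183050924/2463611231 -676727348/2463611231; -183050924/2463611231 2114736983/2463611231 2882262371/2463611231; -676727348/2463611231 2882262371/2463611231 4788375867/2463611231]

step 0: x̄ = F·x = [-12, -6, 3]
step 0: P̄ = F·P·Fᵀ + Q = [26 -20 -10; -20 69 3; -10 3 12]
step 0: y = z − H·x̄ = [-30, -9]
step 0: S = H·P̄·Hᵀ + R = [370 -424; -424 740]
step 0: K = P̄·Hᵀ·S⁻¹ = [-4642/11753 -3223/23506; -58/11753 -14173/47012; 4415/23506 5377/47012]
step 0: x' = x̄ + K·y = [25455/23506, -147555/47012, -172257/47012]
step 0: P' = (I − K·H)·P̄ = [3441/11753 -12619/23506 -23981/23506; -12619/23506 140827/47012 216773/47012; -23981/23506 216773/47012 351829/47012]
step 1: x̄ = F·x = [37806/11753, 787179/47012, -146049/47012]
step 1: P̄ = F·P·Fᵀ + Q = [141828/11753 334794/11753 -114182/11753; 334794/11753 5464083/47012 -1680289/47012; -114182/11753 -1680289/47012 647467/47012]
step 1: y = z − H·x̄ = [-15448/1679, 2455399/47012]
step 1: S = H·P̄·Hᵀ + R = [137483/1679 -400061/1679; -400061/1679 62682439/47012]
step 1: K = P̄·Hᵀ·S⁻¹ = [-914456652/2463611231 -334924232/2463611231; -218372616/2463611231 -762737131/2463611231; 124068548/2463611231 253237273/2463611231]
step 1: x' = x̄ + K·y = [-1154444428/2463611231, 3423270682/2463611231, 4431325708/2463611231]
step 1: P' = (I − K·H)·P̄ = [469377692/2463611231 -183050924/2463611231 -676727348/2463611231; -183050924/2463611231 2114736983/2463611231 2882262371/2463611231; -676727348/2463611231 2882262371/2463611231 4788375867/2463611231]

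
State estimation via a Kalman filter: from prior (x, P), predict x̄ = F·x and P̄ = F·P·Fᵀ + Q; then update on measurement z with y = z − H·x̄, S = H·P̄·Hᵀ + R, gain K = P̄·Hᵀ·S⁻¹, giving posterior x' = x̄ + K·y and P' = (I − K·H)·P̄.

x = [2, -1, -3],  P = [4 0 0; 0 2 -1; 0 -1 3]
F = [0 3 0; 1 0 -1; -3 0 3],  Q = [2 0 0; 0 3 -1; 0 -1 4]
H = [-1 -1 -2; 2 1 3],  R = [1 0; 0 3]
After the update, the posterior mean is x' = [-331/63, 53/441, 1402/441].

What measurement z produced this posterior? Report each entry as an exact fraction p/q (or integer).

z = [-2, -2]

x̄ = F·x = [-3, 5, -15]
P̄ = F·P·Fᵀ + Q = [20 3 -9; 3 10 -22; -9 -22 67]
S = H·P̄·Hᵀ + R = [181 -288; -288 468]
K = P̄·Hᵀ·S⁻¹ = [9/7 52/63; 3/49 -61/882; -51/49 -523/1764]
x' − x̄ = [-142/63, -2152/441, 8017/441] = K·y
y = (KᵀK)⁻¹·Kᵀ·(x' − x̄) = [-30, 44]
z = y + H·x̄ = [-30, 44] + [28, -46] = [-2, -2]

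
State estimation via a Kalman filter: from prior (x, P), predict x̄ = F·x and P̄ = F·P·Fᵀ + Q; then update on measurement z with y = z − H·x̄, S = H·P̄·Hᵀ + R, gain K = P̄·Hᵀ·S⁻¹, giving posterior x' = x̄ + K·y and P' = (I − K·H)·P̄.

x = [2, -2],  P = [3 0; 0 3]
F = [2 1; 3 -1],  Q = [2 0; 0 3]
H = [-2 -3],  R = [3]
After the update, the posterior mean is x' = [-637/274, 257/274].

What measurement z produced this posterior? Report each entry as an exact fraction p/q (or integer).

z = [2]

x̄ = F·x = [2, 8]
P̄ = F·P·Fᵀ + Q = [17 15; 15 33]
S = H·P̄·Hᵀ + R = [548]
K = P̄·Hᵀ·S⁻¹ = [-79/548; -129/548]
x' − x̄ = [-1185/274, -1935/274] = K·y
y = (KᵀK)⁻¹·Kᵀ·(x' − x̄) = [30]
z = y + H·x̄ = [30] + [-28] = [2]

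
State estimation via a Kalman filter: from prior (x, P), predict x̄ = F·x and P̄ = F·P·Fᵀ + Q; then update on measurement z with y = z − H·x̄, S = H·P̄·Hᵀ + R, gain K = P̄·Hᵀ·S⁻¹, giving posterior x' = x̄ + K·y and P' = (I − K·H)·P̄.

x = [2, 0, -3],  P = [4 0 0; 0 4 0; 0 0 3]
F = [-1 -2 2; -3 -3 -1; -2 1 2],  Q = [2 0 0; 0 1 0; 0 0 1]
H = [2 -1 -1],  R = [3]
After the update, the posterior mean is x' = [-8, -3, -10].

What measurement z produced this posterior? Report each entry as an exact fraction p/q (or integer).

x̄ = F·x = [-8, -3, -10]
P̄ = F·P·Fᵀ + Q = [34 30 12; 30 76 6; 12 6 33]
S = H·P̄·Hᵀ + R = [92]
K = P̄·Hᵀ·S⁻¹ = [13/46; -11/46; -15/92]
x' − x̄ = [0, 0, 0] = K·y
y = (KᵀK)⁻¹·Kᵀ·(x' − x̄) = [0]
z = y + H·x̄ = [0] + [-3] = [-3]

z = [-3]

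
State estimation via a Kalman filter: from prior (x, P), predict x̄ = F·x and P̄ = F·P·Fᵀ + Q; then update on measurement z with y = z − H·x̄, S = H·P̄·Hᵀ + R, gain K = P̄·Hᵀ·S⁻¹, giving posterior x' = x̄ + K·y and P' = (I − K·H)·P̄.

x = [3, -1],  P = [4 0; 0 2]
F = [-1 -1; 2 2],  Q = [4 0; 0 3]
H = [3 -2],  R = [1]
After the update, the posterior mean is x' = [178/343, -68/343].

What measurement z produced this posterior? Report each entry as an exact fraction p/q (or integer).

z = [2]

x̄ = F·x = [-2, 4]
P̄ = F·P·Fᵀ + Q = [10 -12; -12 27]
S = H·P̄·Hᵀ + R = [343]
K = P̄·Hᵀ·S⁻¹ = [54/343; -90/343]
x' − x̄ = [864/343, -1440/343] = K·y
y = (KᵀK)⁻¹·Kᵀ·(x' − x̄) = [16]
z = y + H·x̄ = [16] + [-14] = [2]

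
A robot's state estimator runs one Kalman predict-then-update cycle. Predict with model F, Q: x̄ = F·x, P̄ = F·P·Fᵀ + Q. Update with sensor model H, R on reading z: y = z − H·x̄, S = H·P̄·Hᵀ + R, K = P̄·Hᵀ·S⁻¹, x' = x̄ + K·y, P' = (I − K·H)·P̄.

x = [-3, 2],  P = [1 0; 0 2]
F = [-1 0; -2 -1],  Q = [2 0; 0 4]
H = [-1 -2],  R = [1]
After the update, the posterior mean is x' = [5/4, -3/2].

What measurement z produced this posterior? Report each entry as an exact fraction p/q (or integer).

z = [2]

x̄ = F·x = [3, 4]
P̄ = F·P·Fᵀ + Q = [3 2; 2 10]
S = H·P̄·Hᵀ + R = [52]
K = P̄·Hᵀ·S⁻¹ = [-7/52; -11/26]
x' − x̄ = [-7/4, -11/2] = K·y
y = (KᵀK)⁻¹·Kᵀ·(x' − x̄) = [13]
z = y + H·x̄ = [13] + [-11] = [2]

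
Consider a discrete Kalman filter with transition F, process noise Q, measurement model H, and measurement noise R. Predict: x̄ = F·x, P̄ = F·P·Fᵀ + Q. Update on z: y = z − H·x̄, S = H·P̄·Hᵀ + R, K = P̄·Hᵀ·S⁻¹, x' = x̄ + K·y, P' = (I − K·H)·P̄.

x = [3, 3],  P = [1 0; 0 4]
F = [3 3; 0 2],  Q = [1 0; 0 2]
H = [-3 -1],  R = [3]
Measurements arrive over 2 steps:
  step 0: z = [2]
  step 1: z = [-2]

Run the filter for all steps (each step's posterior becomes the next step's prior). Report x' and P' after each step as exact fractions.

step 0: x' = [126/193, -702/193], P' = [130/193 -228/193; -228/193 774/193]
step 1: x' = [11793/30871, 15902/30871], P' = [33293/61742 -26013/30871; -26013/30871 98004/30871]

step 0: x̄ = F·x = [18, 6]
step 0: P̄ = F·P·Fᵀ + Q = [46 24; 24 18]
step 0: y = z − H·x̄ = [62]
step 0: S = H·P̄·Hᵀ + R = [579]
step 0: K = P̄·Hᵀ·S⁻¹ = [-54/193; -30/193]
step 0: x' = x̄ + K·y = [126/193, -702/193]
step 0: P' = (I − K·H)·P̄ = [130/193 -228/193; -228/193 774/193]
step 1: x̄ = F·x = [-1728/193, -1404/193]
step 1: P̄ = F·P·Fᵀ + Q = [4225/193 3276/193; 3276/193 3482/193]
step 1: y = z − H·x̄ = [-6974/193]
step 1: S = H·P̄·Hᵀ + R = [61742/193]
step 1: K = P̄·Hᵀ·S⁻¹ = [-15951/61742; -6655/30871]
step 1: x' = x̄ + K·y = [11793/30871, 15902/30871]
step 1: P' = (I − K·H)·P̄ = [33293/61742 -26013/30871; -26013/30871 98004/30871]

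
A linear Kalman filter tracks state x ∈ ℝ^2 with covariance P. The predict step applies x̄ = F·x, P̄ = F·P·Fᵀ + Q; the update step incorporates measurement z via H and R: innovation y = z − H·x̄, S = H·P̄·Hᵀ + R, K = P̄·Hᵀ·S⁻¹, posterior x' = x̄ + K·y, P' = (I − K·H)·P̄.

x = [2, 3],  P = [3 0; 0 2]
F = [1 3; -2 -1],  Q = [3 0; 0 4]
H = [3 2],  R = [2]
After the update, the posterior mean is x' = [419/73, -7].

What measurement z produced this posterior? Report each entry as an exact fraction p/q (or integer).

x̄ = F·x = [11, -7]
P̄ = F·P·Fᵀ + Q = [24 -12; -12 18]
S = H·P̄·Hᵀ + R = [146]
K = P̄·Hᵀ·S⁻¹ = [24/73; 0]
x' − x̄ = [-384/73, 0] = K·y
y = (KᵀK)⁻¹·Kᵀ·(x' − x̄) = [-16]
z = y + H·x̄ = [-16] + [19] = [3]

z = [3]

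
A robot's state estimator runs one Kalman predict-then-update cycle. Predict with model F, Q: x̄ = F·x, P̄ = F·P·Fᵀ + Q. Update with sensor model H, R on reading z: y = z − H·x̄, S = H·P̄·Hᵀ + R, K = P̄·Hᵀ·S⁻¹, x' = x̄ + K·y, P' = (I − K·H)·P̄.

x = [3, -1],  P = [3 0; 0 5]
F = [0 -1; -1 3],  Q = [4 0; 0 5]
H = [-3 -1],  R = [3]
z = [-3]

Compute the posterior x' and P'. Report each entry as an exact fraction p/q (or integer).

x̄ = F·x = [1, -6]
P̄ = F·P·Fᵀ + Q = [9 -15; -15 53]
y = z − H·x̄ = [-6]
S = H·P̄·Hᵀ + R = [47]
K = P̄·Hᵀ·S⁻¹ = [-12/47; -8/47]
x' = x̄ + K·y = [119/47, -234/47]
P' = (I − K·H)·P̄ = [279/47 -801/47; -801/47 2427/47]

x' = [119/47, -234/47]
P' = [279/47 -801/47; -801/47 2427/47]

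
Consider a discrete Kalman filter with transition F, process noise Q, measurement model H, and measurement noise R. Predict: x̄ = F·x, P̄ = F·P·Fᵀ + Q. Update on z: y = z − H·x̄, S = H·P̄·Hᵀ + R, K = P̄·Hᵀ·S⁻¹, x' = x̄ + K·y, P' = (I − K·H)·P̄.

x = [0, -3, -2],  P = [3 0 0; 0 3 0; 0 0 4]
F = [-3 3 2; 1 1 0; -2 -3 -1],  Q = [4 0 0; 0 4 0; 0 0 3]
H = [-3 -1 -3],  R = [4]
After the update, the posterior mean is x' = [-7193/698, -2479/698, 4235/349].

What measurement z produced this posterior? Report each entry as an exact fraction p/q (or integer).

x̄ = F·x = [-13, -3, 11]
P̄ = F·P·Fᵀ + Q = [74 0 -17; 0 10 -15; -17 -15 46]
S = H·P̄·Hᵀ + R = [698]
K = P̄·Hᵀ·S⁻¹ = [-171/698; 35/698; -36/349]
x' − x̄ = [1881/698, -385/698, 396/349] = K·y
y = (KᵀK)⁻¹·Kᵀ·(x' − x̄) = [-11]
z = y + H·x̄ = [-11] + [9] = [-2]

z = [-2]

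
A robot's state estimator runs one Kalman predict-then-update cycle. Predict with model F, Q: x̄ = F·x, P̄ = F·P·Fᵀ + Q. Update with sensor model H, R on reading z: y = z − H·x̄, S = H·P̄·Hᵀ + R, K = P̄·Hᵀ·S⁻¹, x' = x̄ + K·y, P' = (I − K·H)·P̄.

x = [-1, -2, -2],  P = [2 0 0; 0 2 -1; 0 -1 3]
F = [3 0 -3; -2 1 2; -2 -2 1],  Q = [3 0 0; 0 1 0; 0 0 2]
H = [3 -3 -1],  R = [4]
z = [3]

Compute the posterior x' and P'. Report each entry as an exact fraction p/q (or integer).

x' = [39/97, -237/97, 533/97]
P' = [120/97 99/97 -9/97; 99/97 3001/1358 -4241/1358; -9/97 -4241/1358 12925/1358]

x̄ = F·x = [3, -4, 4]
P̄ = F·P·Fᵀ + Q = [48 -27 -27; -27 19 13; -27 13 25]
y = z − H·x̄ = [-14]
S = H·P̄·Hᵀ + R = [1358]
K = P̄·Hᵀ·S⁻¹ = [18/97; -151/1358; -145/1358]
x' = x̄ + K·y = [39/97, -237/97, 533/97]
P' = (I − K·H)·P̄ = [120/97 99/97 -9/97; 99/97 3001/1358 -4241/1358; -9/97 -4241/1358 12925/1358]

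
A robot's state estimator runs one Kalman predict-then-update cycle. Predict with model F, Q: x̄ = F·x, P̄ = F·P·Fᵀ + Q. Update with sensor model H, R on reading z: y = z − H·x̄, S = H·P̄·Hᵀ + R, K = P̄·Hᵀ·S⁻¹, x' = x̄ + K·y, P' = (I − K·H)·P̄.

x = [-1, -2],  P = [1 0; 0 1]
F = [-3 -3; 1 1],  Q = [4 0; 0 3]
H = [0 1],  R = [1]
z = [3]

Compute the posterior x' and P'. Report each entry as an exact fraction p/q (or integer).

x̄ = F·x = [9, -3]
P̄ = F·P·Fᵀ + Q = [22 -6; -6 5]
y = z − H·x̄ = [6]
S = H·P̄·Hᵀ + R = [6]
K = P̄·Hᵀ·S⁻¹ = [-1; 5/6]
x' = x̄ + K·y = [3, 2]
P' = (I − K·H)·P̄ = [16 -1; -1 5/6]

x' = [3, 2]
P' = [16 -1; -1 5/6]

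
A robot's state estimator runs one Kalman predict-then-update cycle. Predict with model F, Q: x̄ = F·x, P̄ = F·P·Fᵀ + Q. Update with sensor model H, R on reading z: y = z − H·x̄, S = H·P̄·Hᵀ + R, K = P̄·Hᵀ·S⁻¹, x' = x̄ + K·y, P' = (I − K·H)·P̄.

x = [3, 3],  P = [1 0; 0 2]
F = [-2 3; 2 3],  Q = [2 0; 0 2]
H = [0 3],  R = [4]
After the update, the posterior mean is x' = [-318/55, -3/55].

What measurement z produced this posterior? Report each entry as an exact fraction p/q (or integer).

z = [-1]

x̄ = F·x = [3, 15]
P̄ = F·P·Fᵀ + Q = [24 14; 14 24]
S = H·P̄·Hᵀ + R = [220]
K = P̄·Hᵀ·S⁻¹ = [21/110; 18/55]
x' − x̄ = [-483/55, -828/55] = K·y
y = (KᵀK)⁻¹·Kᵀ·(x' − x̄) = [-46]
z = y + H·x̄ = [-46] + [45] = [-1]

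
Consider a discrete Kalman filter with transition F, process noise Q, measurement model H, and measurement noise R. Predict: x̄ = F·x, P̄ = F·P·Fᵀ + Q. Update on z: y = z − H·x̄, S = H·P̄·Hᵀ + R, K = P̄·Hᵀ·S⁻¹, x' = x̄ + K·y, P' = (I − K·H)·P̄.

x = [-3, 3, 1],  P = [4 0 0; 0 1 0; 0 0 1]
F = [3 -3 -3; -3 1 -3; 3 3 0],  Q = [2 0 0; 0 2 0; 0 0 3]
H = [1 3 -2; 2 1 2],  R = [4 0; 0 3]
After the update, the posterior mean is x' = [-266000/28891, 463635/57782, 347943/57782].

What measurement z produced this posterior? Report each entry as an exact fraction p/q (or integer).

z = [3, 2]

x̄ = F·x = [-21, 9, 0]
P̄ = F·P·Fᵀ + Q = [56 -30 27; -30 48 -33; 27 -33 48]
S = H·P̄·Hᵀ + R = [792 -332; -332 431]
K = P̄·Hᵀ·S⁻¹ = [903/28891 9812/28891; 12921/57782 -252/28891; -8391/57782 4611/28891]
x' − x̄ = [340711/28891, -56403/57782, 347943/57782] = K·y
y = (KᵀK)⁻¹·Kᵀ·(x' − x̄) = [-3, 35]
z = y + H·x̄ = [-3, 35] + [6, -33] = [3, 2]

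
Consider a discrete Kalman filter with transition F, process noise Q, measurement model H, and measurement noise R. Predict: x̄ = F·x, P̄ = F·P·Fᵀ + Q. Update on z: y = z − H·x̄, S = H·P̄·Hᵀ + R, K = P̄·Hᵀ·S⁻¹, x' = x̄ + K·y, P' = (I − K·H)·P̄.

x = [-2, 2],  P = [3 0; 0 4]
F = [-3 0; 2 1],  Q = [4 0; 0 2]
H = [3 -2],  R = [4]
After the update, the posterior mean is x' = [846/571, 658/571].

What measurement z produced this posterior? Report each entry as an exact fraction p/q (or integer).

z = [2]

x̄ = F·x = [6, -2]
P̄ = F·P·Fᵀ + Q = [31 -18; -18 18]
S = H·P̄·Hᵀ + R = [571]
K = P̄·Hᵀ·S⁻¹ = [129/571; -90/571]
x' − x̄ = [-2580/571, 1800/571] = K·y
y = (KᵀK)⁻¹·Kᵀ·(x' − x̄) = [-20]
z = y + H·x̄ = [-20] + [22] = [2]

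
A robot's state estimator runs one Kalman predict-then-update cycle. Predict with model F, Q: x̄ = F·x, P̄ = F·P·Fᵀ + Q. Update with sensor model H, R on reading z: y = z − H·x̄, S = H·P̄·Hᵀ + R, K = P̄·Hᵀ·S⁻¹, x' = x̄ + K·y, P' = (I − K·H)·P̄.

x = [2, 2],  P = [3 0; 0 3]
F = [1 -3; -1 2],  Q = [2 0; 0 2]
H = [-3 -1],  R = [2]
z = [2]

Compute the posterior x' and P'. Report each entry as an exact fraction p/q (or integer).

x' = [-124/181, -6/181]
P' = [167/181 -351/181; -351/181 961/181]

x̄ = F·x = [-4, 2]
P̄ = F·P·Fᵀ + Q = [32 -21; -21 17]
y = z − H·x̄ = [-8]
S = H·P̄·Hᵀ + R = [181]
K = P̄·Hᵀ·S⁻¹ = [-75/181; 46/181]
x' = x̄ + K·y = [-124/181, -6/181]
P' = (I − K·H)·P̄ = [167/181 -351/181; -351/181 961/181]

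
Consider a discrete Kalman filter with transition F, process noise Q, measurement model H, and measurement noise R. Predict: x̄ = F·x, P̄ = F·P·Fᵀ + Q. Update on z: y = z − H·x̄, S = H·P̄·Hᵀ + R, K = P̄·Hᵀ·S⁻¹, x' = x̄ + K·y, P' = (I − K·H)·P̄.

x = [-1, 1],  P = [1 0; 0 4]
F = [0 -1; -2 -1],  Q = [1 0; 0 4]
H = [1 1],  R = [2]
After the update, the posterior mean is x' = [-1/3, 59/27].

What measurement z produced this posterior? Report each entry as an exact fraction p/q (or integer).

x̄ = F·x = [-1, 1]
P̄ = F·P·Fᵀ + Q = [5 4; 4 12]
S = H·P̄·Hᵀ + R = [27]
K = P̄·Hᵀ·S⁻¹ = [1/3; 16/27]
x' − x̄ = [2/3, 32/27] = K·y
y = (KᵀK)⁻¹·Kᵀ·(x' − x̄) = [2]
z = y + H·x̄ = [2] + [0] = [2]

z = [2]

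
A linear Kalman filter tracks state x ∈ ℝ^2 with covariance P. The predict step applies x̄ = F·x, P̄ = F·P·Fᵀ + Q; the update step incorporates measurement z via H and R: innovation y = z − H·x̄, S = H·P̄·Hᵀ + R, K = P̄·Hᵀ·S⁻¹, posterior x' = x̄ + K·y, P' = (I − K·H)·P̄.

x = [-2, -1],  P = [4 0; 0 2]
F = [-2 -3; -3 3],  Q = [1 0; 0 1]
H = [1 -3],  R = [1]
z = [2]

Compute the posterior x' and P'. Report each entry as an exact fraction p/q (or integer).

x̄ = F·x = [7, 3]
P̄ = F·P·Fᵀ + Q = [35 6; 6 55]
y = z − H·x̄ = [4]
S = H·P̄·Hᵀ + R = [495]
K = P̄·Hᵀ·S⁻¹ = [17/495; -53/165]
x' = x̄ + K·y = [3533/495, 283/165]
P' = (I − K·H)·P̄ = [17036/495 1891/165; 1891/165 216/55]

x' = [3533/495, 283/165]
P' = [17036/495 1891/165; 1891/165 216/55]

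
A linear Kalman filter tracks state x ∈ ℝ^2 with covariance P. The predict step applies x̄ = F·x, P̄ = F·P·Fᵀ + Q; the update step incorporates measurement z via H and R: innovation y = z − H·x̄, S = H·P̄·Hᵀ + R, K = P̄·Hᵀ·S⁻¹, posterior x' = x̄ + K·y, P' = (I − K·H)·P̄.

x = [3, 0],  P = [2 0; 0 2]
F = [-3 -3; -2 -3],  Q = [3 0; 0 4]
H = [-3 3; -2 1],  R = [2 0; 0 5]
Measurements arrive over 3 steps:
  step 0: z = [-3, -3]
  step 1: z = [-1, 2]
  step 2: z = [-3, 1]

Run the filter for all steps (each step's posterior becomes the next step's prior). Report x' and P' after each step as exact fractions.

step 0: x' = [2997/2977, 48/2977], P' = [13080/2977 13530/2977; 13530/2977 14610/2977]
step 1: x' = [-21936191/10202725, -74569346/30608175], P' = [49761636/10202725 51512122/10202725; 51512122/10202725 166266082/30608175]
step 2: x' = [-50761991485/38621988153, -259059111326/115865964459], P' = [62996619808/12873996051 195647077358/38621988153; 195647077358/38621988153 631440641278/115865964459]

step 0: x̄ = F·x = [-9, -6]
step 0: P̄ = F·P·Fᵀ + Q = [39 30; 30 30]
step 0: y = z − H·x̄ = [-12, -15]
step 0: S = H·P̄·Hᵀ + R = [83 54; 54 71]
step 0: K = P̄·Hᵀ·S⁻¹ = [675/2977 -2526/2977; 1620/2977 -2490/2977]
step 0: x' = x̄ + K·y = [2997/2977, 48/2977]
step 0: P' = (I − K·H)·P̄ = [13080/2977 13530/2977; 13530/2977 14610/2977]
step 1: x̄ = F·x = [-9135/2977, -6138/2977]
step 1: P̄ = F·P·Fᵀ + Q = [501681/2977 412920/2977; 412920/2977 358078/2977]
step 1: y = z − H·x̄ = [-11968/2977, -6178/2977]
step 1: S = H·P̄·Hᵀ + R = [311225/2977 368040/2977; 368040/2977 728007/2977]
step 1: K = P̄·Hᵀ·S⁻¹ = [2625729/10202725 -1920446/2040545; 5864858/10202725 -5712266/6121635]
step 1: x' = x̄ + K·y = [-21936191/10202725, -74569346/30608175]
step 1: P' = (I − K·H)·P̄ = [49761636/10202725 51512122/10202725; 51512122/10202725 166266082/30608175]
step 2: x̄ = F·x = [140377919/10202725, 118441728/10202725]
step 2: P̄ = F·P·Fᵀ + Q = [1904479341/10202725 1570049892/10202725; 1570049892/10202725 1356801154/10202725]
step 2: y = z − H·x̄ = [35200398/10202725, 34503367/2040545]
step 2: S = H·P̄·Hᵀ + R = [1111031849/10202725 273366096/2040545; 273366096/2040545 109821303/408109]
step 2: K = P̄·Hᵀ·S⁻¹ = [3328608967/12873996051 -36466528298/38621988153; 22249704602/38621988153 -108488364574/115865964459]
step 2: x' = x̄ + K·y = [-50761991485/38621988153, -259059111326/115865964459]
step 2: P' = (I − K·H)·P̄ = [62996619808/12873996051 195647077358/38621988153; 195647077358/38621988153 631440641278/115865964459]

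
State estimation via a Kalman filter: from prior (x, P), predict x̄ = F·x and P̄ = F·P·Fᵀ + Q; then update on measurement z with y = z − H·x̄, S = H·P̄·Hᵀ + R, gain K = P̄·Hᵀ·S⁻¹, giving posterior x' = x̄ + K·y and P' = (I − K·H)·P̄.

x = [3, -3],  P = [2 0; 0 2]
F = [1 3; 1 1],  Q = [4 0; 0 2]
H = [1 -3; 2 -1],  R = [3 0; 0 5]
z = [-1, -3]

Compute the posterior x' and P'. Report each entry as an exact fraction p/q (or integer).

x̄ = F·x = [-6, 0]
P̄ = F·P·Fᵀ + Q = [24 8; 8 6]
y = z − H·x̄ = [5, 9]
S = H·P̄·Hᵀ + R = [33 10; 10 75]
K = P̄·Hᵀ·S⁻¹ = [-16/95 264/475; -34/95 86/475]
x' = x̄ + K·y = [-46/25, -4/25]
P' = (I − K·H)·P̄ = [168/95 72/95; 72/95 58/95]

x' = [-46/25, -4/25]
P' = [168/95 72/95; 72/95 58/95]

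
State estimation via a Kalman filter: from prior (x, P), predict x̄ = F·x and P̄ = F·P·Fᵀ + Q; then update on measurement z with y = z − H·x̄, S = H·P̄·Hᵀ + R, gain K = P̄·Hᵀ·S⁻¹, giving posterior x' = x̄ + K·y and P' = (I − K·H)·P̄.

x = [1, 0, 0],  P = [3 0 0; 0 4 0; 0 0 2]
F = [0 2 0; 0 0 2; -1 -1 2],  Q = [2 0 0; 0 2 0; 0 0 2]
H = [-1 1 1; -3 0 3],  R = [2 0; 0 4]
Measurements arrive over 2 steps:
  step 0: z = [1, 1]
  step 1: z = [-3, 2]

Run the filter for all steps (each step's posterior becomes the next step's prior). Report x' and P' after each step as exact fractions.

step 0: x' = [-169/328, 753/1312, -113/656], P' = [293/82 351/328 521/164; 351/328 2473/1312 487/656; 521/164 487/656 1049/328]
step 1: x' = [-69543/81566, -1018357/326264, -53155/163132], P' = [510830/285481 227697/285481 410472/285481; 227697/285481 2373159/1141924 245785/570962; 410472/285481 245785/570962 430741/285481]

step 0: x̄ = F·x = [0, 0, -1]
step 0: P̄ = F·P·Fᵀ + Q = [18 0 -8; 0 10 8; -8 8 17]
step 0: y = z − H·x̄ = [2, 4]
step 0: S = H·P̄·Hᵀ + R = [79 177; 177 463]
step 0: K = P̄·Hᵀ·S⁻¹ = [221/656 -195/656; 2043/2624 -645/2624; 501/1312 21/1312]
step 0: x' = x̄ + K·y = [-169/328, 753/1312, -113/656]
step 0: P' = (I − K·H)·P̄ = [293/82 351/328 521/164; 351/328 2473/1312 487/656; 521/164 487/656 1049/328]
step 1: x̄ = F·x = [753/656, -113/328, -529/1312]
step 1: P̄ = F·P·Fᵀ + Q = [3129/328 487/164 -1929/656; 487/164 1213/82 1625/328; -1929/656 1625/328 8809/1312]
step 1: y = z − H·x̄ = [-1449/1312, 8729/1312]
step 1: S = H·P̄·Hᵀ + R = [56281/1312 94935/1312; 94935/1312 266617/1312]
step 1: K = P̄·Hᵀ·S⁻¹ = [127339/570962 -150537/570962; 1953941/2283848 -628827/2283848; 286323/1141924 60807/1141924]
step 1: x' = x̄ + K·y = [-69543/81566, -1018357/326264, -53155/163132]
step 1: P' = (I − K·H)·P̄ = [510830/285481 227697/285481 410472/285481; 227697/285481 2373159/1141924 245785/570962; 410472/285481 245785/570962 430741/285481]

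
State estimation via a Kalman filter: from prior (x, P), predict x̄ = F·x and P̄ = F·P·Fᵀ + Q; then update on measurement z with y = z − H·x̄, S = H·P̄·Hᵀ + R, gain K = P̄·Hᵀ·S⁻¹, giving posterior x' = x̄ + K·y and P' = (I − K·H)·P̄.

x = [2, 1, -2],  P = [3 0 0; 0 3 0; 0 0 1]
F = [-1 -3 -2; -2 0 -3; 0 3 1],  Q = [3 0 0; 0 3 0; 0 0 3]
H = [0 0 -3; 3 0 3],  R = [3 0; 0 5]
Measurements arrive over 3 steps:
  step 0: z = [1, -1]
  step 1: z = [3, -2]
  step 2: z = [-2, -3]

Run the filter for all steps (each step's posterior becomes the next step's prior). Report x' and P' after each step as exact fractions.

step 0: x̄ = F·x = [-1, 2, 1]
step 0: P̄ = F·P·Fᵀ + Q = [37 12 -29; 12 24 -3; -29 -3 31]
step 0: y = z − H·x̄ = [4, -1]
step 0: S = H·P̄·Hᵀ + R = [282 -18; -18 95]
step 0: K = P̄·Hᵀ·S⁻¹ = [2899/8822 1389/4411; 447/8822 1296/4411; -2909/8822 3/4411]
step 0: x' = x̄ + K·y = [-2/4411, 8420/4411, -1410/4411]
step 0: P' = (I − K·H)·P̄ = [7529/8822 4767/8822 -2899/8822; 4767/8822 137721/8822 -447/8822; -2899/8822 -447/8822 2909/8822]
step 1: x̄ = F·x = [-22438/4411, 4234/4411, 23850/4411]
step 1: P̄ = F·P·Fᵀ + Q = [648381/4411 18399/4411 -626343/4411; 18399/4411 47975/8822 -13754/4411; -626343/4411 -13754/4411 633091/4411]
step 1: y = z − H·x̄ = [84783/4411, -13058/4411]
step 1: S = H·P̄·Hᵀ + R = [5711052/4411 -60732/4411; -60732/4411 281129/4411]
step 1: K = P̄·Hᵀ·S⁻¹ = [40222533/121049948 9289233/30262487; 470273/60524974 1550847/30262487; -40256273/121049948 5061/30262487]
step 1: x' = x̄ + K·y = [47352769/121049948, 57953293/60524974, -119308701/121049948]
step 1: P' = (I − K·H)·P̄ = [102150753/121049948 5639763/60524974 -40222533/121049948; 5639763/60524974 314943619/60524974 -470273/60524974; -40222533/121049948 -470273/60524974 40256273/121049948]
step 2: x̄ = F·x = [-156455125/121049948, 263220565/121049948, 228411057/121049948]
step 2: P̄ = F·P·Fᵀ + Q = [6190811303/121049948 223493655/121049948 -5734648819/121049948; 223493655/121049948 651388917/121049948 -99535995/121049948; -5734648819/121049948 -99535995/121049948 6066747983/121049948]
step 2: y = z − H·x̄ = [443133275/121049948, -144754410/30262487]
step 2: S = H·P̄·Hᵀ + R = [54963881691/121049948 -747223119/30262487; -747223119/30262487 1924901143/30262487]
step 2: K = P̄·Hᵀ·S⁻¹ = [376026174599/1140759615829 348721417956/1140759615829; 9391857975/1140759615829 58741838910/1140759615829; -377686670419/1140759615829 996297492/1140759615829]
step 2: x' = x̄ + K·y = [-1765914269505/1140759615829, 4467918886765/2281519231658, 765136261151/1140759615829]
step 2: P' = (I − K·H)·P̄ = [957228537859/1140759615829 107294922825/1140759615829 -376026174599/1140759615829; 107294922825/1140759615829 11869962707307/2281519231658 -9391857975/1140759615829; -376026174599/1140759615829 -9391857975/1140759615829 377686670419/1140759615829]

step 0: x' = [-2/4411, 8420/4411, -1410/4411], P' = [7529/8822 4767/8822 -2899/8822; 4767/8822 137721/8822 -447/8822; -2899/8822 -447/8822 2909/8822]
step 1: x' = [47352769/121049948, 57953293/60524974, -119308701/121049948], P' = [102150753/121049948 5639763/60524974 -40222533/121049948; 5639763/60524974 314943619/60524974 -470273/60524974; -40222533/121049948 -470273/60524974 40256273/121049948]
step 2: x' = [-1765914269505/1140759615829, 4467918886765/2281519231658, 765136261151/1140759615829], P' = [957228537859/1140759615829 107294922825/1140759615829 -376026174599/1140759615829; 107294922825/1140759615829 11869962707307/2281519231658 -9391857975/1140759615829; -376026174599/1140759615829 -9391857975/1140759615829 377686670419/1140759615829]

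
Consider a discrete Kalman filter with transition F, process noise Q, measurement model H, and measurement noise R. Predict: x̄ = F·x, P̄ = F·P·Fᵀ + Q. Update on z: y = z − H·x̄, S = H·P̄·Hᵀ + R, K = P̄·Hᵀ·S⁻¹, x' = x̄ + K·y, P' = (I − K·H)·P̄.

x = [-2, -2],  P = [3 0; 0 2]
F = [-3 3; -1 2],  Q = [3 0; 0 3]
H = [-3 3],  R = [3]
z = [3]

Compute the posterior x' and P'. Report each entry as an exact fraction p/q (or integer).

x̄ = F·x = [0, -2]
P̄ = F·P·Fᵀ + Q = [48 21; 21 14]
y = z − H·x̄ = [9]
S = H·P̄·Hᵀ + R = [183]
K = P̄·Hᵀ·S⁻¹ = [-27/61; -7/61]
x' = x̄ + K·y = [-243/61, -185/61]
P' = (I − K·H)·P̄ = [741/61 714/61; 714/61 707/61]

x' = [-243/61, -185/61]
P' = [741/61 714/61; 714/61 707/61]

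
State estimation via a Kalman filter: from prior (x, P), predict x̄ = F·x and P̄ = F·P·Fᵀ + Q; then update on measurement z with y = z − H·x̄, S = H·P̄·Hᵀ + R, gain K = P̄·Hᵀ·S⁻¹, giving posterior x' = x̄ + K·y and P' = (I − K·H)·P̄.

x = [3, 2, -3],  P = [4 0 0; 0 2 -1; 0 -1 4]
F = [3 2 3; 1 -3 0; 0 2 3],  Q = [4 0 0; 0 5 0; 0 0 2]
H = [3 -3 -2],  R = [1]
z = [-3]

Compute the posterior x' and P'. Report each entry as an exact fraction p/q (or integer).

x' = [-1233/223, 147/223, -1744/223]
P' = [16487/446 5007/223 9647/446; 5007/223 4869/223 219/223; 9647/446 219/223 13795/446]

x̄ = F·x = [4, -3, -5]
P̄ = F·P·Fᵀ + Q = [72 9 32; 9 27 -3; 32 -3 34]
y = z − H·x̄ = [-34]
S = H·P̄·Hᵀ + R = [446]
K = P̄·Hᵀ·S⁻¹ = [125/446; -24/223; 37/446]
x' = x̄ + K·y = [-1233/223, 147/223, -1744/223]
P' = (I − K·H)·P̄ = [16487/446 5007/223 9647/446; 5007/223 4869/223 219/223; 9647/446 219/223 13795/446]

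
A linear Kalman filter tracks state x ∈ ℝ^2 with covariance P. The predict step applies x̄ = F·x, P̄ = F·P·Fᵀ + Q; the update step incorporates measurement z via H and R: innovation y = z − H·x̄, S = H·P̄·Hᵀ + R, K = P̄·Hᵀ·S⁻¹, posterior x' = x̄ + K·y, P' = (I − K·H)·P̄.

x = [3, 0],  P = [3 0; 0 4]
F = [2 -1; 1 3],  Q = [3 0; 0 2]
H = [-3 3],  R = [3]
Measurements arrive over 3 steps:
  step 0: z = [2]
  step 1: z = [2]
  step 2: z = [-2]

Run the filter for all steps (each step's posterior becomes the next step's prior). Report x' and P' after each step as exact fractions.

step 0: x' = [1027/217, 1168/217], P' = [2248/217 2223/217; 2223/217 2270/217]
step 1: x' = [-161/968, 36435/65824], P' = [1671/242 6769/968; 6769/968 487941/65824]
step 2: x' = [-23019629/14790880, -6535929/2958176], P' = [95228707/14790880 19262615/2958176; 19262615/2958176 20461159/2958176]

step 0: x̄ = F·x = [6, 3]
step 0: P̄ = F·P·Fᵀ + Q = [19 -6; -6 41]
step 0: y = z − H·x̄ = [11]
step 0: S = H·P̄·Hᵀ + R = [651]
step 0: K = P̄·Hᵀ·S⁻¹ = [-25/217; 47/217]
step 0: x' = x̄ + K·y = [1027/217, 1168/217]
step 0: P' = (I − K·H)·P̄ = [2248/217 2223/217; 2223/217 2270/217]
step 1: x̄ = F·x = [886/217, 4531/217]
step 1: P̄ = F·P·Fᵀ + Q = [3021/217 8801/217; 8801/217 36450/217]
step 1: y = z − H·x̄ = [-10501/217]
step 1: S = H·P̄·Hᵀ + R = [197472/217]
step 1: K = P̄·Hᵀ·S⁻¹ = [85/968; 27649/65824]
step 1: x' = x̄ + K·y = [-161/968, 36435/65824]
step 1: P' = (I − K·H)·P̄ = [1671/242 6769/968; 6769/968 487941/65824]
step 2: x̄ = F·x = [-58331/65824, 98357/65824]
step 2: P̄ = F·P·Fᵀ + Q = [662293/65824 1746661/65824; 1746661/65824 7739381/65824]
step 2: y = z − H·x̄ = [-37607/4114]
step 2: S = H·P̄·Hᵀ + R = [1386645/2057]
step 2: K = P̄·Hᵀ·S⁻¹ = [67773/924430; 74909/184886]
step 2: x' = x̄ + K·y = [-23019629/14790880, -6535929/2958176]
step 2: P' = (I − K·H)·P̄ = [95228707/14790880 19262615/2958176; 19262615/2958176 20461159/2958176]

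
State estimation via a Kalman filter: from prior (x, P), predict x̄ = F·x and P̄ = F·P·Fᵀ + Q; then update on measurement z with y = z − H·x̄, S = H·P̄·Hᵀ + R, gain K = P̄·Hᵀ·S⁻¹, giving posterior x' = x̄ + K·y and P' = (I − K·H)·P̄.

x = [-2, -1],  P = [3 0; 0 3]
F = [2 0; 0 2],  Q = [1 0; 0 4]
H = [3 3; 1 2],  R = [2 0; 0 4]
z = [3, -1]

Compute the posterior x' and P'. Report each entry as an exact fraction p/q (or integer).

x̄ = F·x = [-4, -2]
P̄ = F·P·Fᵀ + Q = [13 0; 0 16]
y = z − H·x̄ = [21, 7]
S = H·P̄·Hᵀ + R = [263 135; 135 81]
K = P̄·Hᵀ·S⁻¹ = [26/57 -923/1539; -8/57 968/1539]
x' = x̄ + K·y = [2125/1539, -838/1539]
P' = (I − K·H)·P̄ = [4628/1539 -4160/1539; -4160/1539 4016/1539]

x' = [2125/1539, -838/1539]
P' = [4628/1539 -4160/1539; -4160/1539 4016/1539]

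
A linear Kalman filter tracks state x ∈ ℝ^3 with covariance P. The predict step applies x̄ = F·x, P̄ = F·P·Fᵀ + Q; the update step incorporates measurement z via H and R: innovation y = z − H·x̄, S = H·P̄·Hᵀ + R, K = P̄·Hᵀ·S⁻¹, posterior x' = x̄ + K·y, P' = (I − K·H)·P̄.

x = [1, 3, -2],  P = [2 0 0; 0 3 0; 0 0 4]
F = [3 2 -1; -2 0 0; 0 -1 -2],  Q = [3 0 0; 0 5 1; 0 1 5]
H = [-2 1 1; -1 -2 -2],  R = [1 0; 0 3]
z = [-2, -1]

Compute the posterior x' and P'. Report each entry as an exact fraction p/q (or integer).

x' = [18677/17206, 6348/8603, -5764/8603]
P' = [2378/8603 -185/8603 3041/17206; -185/8603 51267/8603 -50291/8603; 3041/17206 -50291/8603 53709/8603]

x̄ = F·x = [11, -2, 1]
P̄ = F·P·Fᵀ + Q = [37 -12 2; -12 13 1; 2 1 24]
y = z − H·x̄ = [21, 8]
S = H·P̄·Hᵀ + R = [228 -34; -34 156]
K = P̄·Hᵀ·S⁻¹ = [-6841/17206 -1683/8603; 1346/8603 -589/8603; 377/8603 -5571/17206]
x' = x̄ + K·y = [18677/17206, 6348/8603, -5764/8603]
P' = (I − K·H)·P̄ = [2378/8603 -185/8603 3041/17206; -185/8603 51267/8603 -50291/8603; 3041/17206 -50291/8603 53709/8603]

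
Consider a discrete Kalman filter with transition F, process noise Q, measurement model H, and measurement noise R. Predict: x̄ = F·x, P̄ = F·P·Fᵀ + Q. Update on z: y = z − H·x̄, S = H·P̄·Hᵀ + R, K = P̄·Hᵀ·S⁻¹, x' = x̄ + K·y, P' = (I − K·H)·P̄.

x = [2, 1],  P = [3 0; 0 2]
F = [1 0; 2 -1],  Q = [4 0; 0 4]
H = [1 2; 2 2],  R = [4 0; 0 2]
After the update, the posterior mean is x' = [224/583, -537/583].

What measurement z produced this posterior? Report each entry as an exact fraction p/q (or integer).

x̄ = F·x = [2, 3]
P̄ = F·P·Fᵀ + Q = [7 6; 6 18]
S = H·P̄·Hᵀ + R = [107 122; 122 150]
K = P̄·Hᵀ·S⁻¹ = [-161/583 232/583; 222/583 6/583]
x' − x̄ = [-942/583, -2286/583] = K·y
y = (KᵀK)⁻¹·Kᵀ·(x' − x̄) = [-10, -11]
z = y + H·x̄ = [-10, -11] + [8, 10] = [-2, -1]

z = [-2, -1]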